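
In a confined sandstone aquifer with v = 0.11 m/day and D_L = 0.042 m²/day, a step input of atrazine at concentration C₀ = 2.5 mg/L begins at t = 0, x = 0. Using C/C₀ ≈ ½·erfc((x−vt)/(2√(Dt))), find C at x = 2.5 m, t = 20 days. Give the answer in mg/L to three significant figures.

1.02 mg/L

For a continuous step input, C/C₀ ≈ ½·erfc((x−vt)/(2√(Dt))).
vt = 0.11 × 20 = 2.2 m and 2√(Dt) = 2√(0.042 × 20) = 1.833 m.
Argument (x−vt)/(2√(Dt)) = (2.5 − 2.2)/1.833 = 0.1637; ½·erfc(0.1637) = 0.4085.
C = 2.5 × 0.4085 = 1.02 mg/L.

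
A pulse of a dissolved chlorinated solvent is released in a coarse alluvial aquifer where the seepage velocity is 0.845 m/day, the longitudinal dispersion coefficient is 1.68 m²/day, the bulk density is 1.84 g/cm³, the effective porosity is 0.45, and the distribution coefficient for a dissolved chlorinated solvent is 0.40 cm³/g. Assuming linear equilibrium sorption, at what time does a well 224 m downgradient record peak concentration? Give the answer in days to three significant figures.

692 days

Retardation factor R = 1 + ρ_b·K_d/n = 1 + 1.84 × 0.40/0.45 = 2.636.
Sorption retards both mechanisms: v_R = v/R = 0.3206 m/day, D_R = D/R = 0.6373 m²/day.
Peak time from v_R²t² + 2D_R t − x² = 0: t = (√(D_R² + v_R²x²) − D_R)/v_R².
√(D_R² + v_R²x²) = √(0.6373² + 0.3206² × 224²) = 71.82; v_R² = 0.1028.
t = (71.82 − 0.6373)/0.1028 = 692 days.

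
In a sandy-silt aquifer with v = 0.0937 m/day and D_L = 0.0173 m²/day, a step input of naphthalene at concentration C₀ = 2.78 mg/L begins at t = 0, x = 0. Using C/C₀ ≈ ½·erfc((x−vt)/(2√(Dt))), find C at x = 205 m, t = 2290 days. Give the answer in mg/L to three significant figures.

For a continuous step input, C/C₀ ≈ ½·erfc((x−vt)/(2√(Dt))).
vt = 0.0937 × 2290 = 214.573 m and 2√(Dt) = 2√(0.0173 × 2290) = 12.59 m.
Argument (x−vt)/(2√(Dt)) = (205 − 214.573)/12.59 = -0.7604; ½·erfc(-0.7604) = 0.8589.
C = 2.78 × 0.8589 = 2.39 mg/L.

2.39 mg/L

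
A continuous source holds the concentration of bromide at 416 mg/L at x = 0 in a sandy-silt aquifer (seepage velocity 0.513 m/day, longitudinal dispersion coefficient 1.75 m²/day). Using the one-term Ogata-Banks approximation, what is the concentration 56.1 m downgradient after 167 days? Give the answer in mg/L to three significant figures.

370 mg/L

For a continuous step input, C/C₀ ≈ ½·erfc((x−vt)/(2√(Dt))).
vt = 0.513 × 167 = 85.671 m and 2√(Dt) = 2√(1.75 × 167) = 34.19 m.
Argument (x−vt)/(2√(Dt)) = (56.1 − 85.671)/34.19 = -0.8649; ½·erfc(-0.8649) = 0.8894.
C = 416 × 0.8894 = 370 mg/L.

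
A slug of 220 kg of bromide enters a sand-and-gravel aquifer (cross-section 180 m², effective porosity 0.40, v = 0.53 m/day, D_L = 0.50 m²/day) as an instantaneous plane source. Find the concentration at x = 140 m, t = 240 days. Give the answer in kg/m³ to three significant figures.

0.0559 kg/m³

For an instantaneous plane source, C(x,t) = M/(n_e·A·√(4πDt)) · exp(−(x−vt)²/(4Dt)), with n_e·A the pore (flow) area.
Plume center vt = 0.53 × 240 = 127.2 m, so the well at 140 m is 12.8 m downgradient of the peak.
√(4πDt) = 38.83 m, giving peak height M/(n_e·A·√(4πDt)) = 220/(0.40 × 180 × 38.83) = 0.07869 kg/m³.
(x−vt)²/(4Dt) = (12.8)²/(4 × 0.50 × 240) = 0.3413; exp(−0.3413) = 0.7108.
C = 0.07869 × 0.7108 = 0.0559 kg/m³.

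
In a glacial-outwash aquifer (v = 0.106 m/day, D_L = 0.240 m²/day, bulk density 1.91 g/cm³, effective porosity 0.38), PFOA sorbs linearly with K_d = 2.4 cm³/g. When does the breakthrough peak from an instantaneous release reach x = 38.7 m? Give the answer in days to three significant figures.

Retardation factor R = 1 + ρ_b·K_d/n = 1 + 1.91 × 2.4/0.38 = 13.06.
Sorption retards both mechanisms: v_R = v/R = 0.008116 m/day, D_R = D/R = 0.01838 m²/day.
Peak time from v_R²t² + 2D_R t − x² = 0: t = (√(D_R² + v_R²x²) − D_R)/v_R².
√(D_R² + v_R²x²) = √(0.01838² + 0.008116² × 38.7²) = 0.3146; v_R² = 6.587e-05.
t = (0.3146 − 0.01838)/6.587e-05 = 4500 days.

4500 days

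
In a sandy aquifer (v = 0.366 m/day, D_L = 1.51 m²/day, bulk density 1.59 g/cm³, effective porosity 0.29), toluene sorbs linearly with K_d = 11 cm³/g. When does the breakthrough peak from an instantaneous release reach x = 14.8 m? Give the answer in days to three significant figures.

1880 days

Retardation factor R = 1 + ρ_b·K_d/n = 1 + 1.59 × 11/0.29 = 61.31.
Sorption retards both mechanisms: v_R = v/R = 0.005970 m/day, D_R = D/R = 0.02463 m²/day.
Peak time from v_R²t² + 2D_R t − x² = 0: t = (√(D_R² + v_R²x²) − D_R)/v_R².
√(D_R² + v_R²x²) = √(0.02463² + 0.005970² × 14.8²) = 0.09172; v_R² = 3.564e-05.
t = (0.09172 − 0.02463)/3.564e-05 = 1880 days.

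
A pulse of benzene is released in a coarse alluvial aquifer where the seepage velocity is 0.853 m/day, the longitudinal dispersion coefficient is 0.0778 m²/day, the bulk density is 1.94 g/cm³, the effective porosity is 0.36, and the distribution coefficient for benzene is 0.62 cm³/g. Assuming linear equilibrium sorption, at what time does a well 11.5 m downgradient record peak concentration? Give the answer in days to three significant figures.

58.1 days

Retardation factor R = 1 + ρ_b·K_d/n = 1 + 1.94 × 0.62/0.36 = 4.341.
Sorption retards both mechanisms: v_R = v/R = 0.1965 m/day, D_R = D/R = 0.01792 m²/day.
Peak time from v_R²t² + 2D_R t − x² = 0: t = (√(D_R² + v_R²x²) − D_R)/v_R².
√(D_R² + v_R²x²) = √(0.01792² + 0.1965² × 11.5²) = 2.260; v_R² = 0.03861.
t = (2.260 − 0.01792)/0.03861 = 58.1 days.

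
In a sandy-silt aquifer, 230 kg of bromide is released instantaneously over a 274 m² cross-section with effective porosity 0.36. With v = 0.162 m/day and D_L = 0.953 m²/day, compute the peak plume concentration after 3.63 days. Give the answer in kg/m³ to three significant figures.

The peak of an instantaneous 1D plume sits at x = vt; there the Gaussian factor is 1 and C_max = M/(n_e·A·√(4πDt)), where n_e·A is the pore area the mass is dissolved in.
√(4πDt) = √(4π × 0.953 × 3.63) = 6.593 m, so C_max = 230/(0.36 × 274 × 6.593) = 0.354 kg/m³.

0.354 kg/m³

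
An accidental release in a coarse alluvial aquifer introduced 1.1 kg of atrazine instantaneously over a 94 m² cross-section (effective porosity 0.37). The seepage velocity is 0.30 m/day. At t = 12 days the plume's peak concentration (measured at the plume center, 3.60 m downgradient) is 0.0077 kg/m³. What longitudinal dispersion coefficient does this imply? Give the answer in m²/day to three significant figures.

At the plume center C_max = M/(n_e·A·√(4πDt)), so D = M²/(4πt·(n_e·A·C_max)²).
n_e·A·C_max = 0.37 × 94 × 0.0077 = 0.2678 kg/m.
D = 1.1²/(4π × 12 × 0.2678²) = 0.112 m²/day.

0.112 m²/day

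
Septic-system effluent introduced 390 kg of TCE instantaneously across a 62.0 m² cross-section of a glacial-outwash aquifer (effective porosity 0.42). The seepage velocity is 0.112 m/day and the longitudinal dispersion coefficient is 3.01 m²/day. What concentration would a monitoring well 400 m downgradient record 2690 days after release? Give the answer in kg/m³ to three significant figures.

0.0348 kg/m³

For an instantaneous plane source, C(x,t) = M/(n_e·A·√(4πDt)) · exp(−(x−vt)²/(4Dt)), with n_e·A the pore (flow) area.
Plume center vt = 0.112 × 2690 = 301.28 m, so the well at 400 m is 98.72 m downgradient of the peak.
√(4πDt) = 319.0 m, giving peak height M/(n_e·A·√(4πDt)) = 390/(0.42 × 62.0 × 319.0) = 0.04695 kg/m³.
(x−vt)²/(4Dt) = (98.72)²/(4 × 3.01 × 2690) = 0.3009; exp(−0.3009) = 0.7402.
C = 0.04695 × 0.7402 = 0.0348 kg/m³.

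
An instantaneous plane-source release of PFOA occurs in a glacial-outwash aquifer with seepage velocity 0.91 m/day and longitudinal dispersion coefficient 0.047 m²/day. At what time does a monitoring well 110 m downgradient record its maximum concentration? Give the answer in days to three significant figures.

For the 1D instantaneous-source solution, setting ∂C/∂t = 0 at fixed x gives v²t² + 2Dt − x² = 0, so t = (√(D² + v²x²) − D)/v².
√(D² + v²x²) = √(0.047² + 0.91² × 110²) = 100.1; v² = 0.8281.
t = (100.1 − 0.047)/0.8281 = 121 days (vs. the pure-advection estimate x/v = 121 d).

121 days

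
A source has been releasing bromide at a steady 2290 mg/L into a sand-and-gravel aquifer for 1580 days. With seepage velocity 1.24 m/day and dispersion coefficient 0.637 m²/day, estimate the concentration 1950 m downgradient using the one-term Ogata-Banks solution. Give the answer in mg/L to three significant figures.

For a continuous step input, C/C₀ ≈ ½·erfc((x−vt)/(2√(Dt))).
vt = 1.24 × 1580 = 1959.2 m and 2√(Dt) = 2√(0.637 × 1580) = 63.45 m.
Argument (x−vt)/(2√(Dt)) = (1950 − 1959.2)/63.45 = -0.1450; ½·erfc(-0.1450) = 0.5812.
C = 2290 × 0.5812 = 1330 mg/L.

1330 mg/L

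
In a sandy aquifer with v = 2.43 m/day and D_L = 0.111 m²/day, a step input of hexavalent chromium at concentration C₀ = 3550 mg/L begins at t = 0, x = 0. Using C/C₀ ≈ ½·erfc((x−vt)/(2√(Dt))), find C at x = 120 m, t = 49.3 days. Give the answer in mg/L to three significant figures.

1690 mg/L

For a continuous step input, C/C₀ ≈ ½·erfc((x−vt)/(2√(Dt))).
vt = 2.43 × 49.3 = 119.799 m and 2√(Dt) = 2√(0.111 × 49.3) = 4.679 m.
Argument (x−vt)/(2√(Dt)) = (120 − 119.799)/4.679 = 0.04296; ½·erfc(0.04296) = 0.4758.
C = 3550 × 0.4758 = 1690 mg/L.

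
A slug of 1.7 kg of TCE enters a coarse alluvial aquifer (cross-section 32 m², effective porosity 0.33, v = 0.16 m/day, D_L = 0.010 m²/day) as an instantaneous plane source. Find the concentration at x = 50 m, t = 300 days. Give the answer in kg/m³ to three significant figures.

0.0188 kg/m³

For an instantaneous plane source, C(x,t) = M/(n_e·A·√(4πDt)) · exp(−(x−vt)²/(4Dt)), with n_e·A the pore (flow) area.
Plume center vt = 0.16 × 300 = 48 m, so the well at 50 m is 2 m downgradient of the peak.
√(4πDt) = 6.140 m, giving peak height M/(n_e·A·√(4πDt)) = 1.7/(0.33 × 32 × 6.140) = 0.02622 kg/m³.
(x−vt)²/(4Dt) = (2)²/(4 × 0.010 × 300) = 0.3333; exp(−0.3333) = 0.7166.
C = 0.02622 × 0.7166 = 0.0188 kg/m³.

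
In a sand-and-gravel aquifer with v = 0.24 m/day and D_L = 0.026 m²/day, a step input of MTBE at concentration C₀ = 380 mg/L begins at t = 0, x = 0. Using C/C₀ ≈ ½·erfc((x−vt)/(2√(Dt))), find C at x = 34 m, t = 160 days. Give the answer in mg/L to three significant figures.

For a continuous step input, C/C₀ ≈ ½·erfc((x−vt)/(2√(Dt))).
vt = 0.24 × 160 = 38.4 m and 2√(Dt) = 2√(0.026 × 160) = 4.079 m.
Argument (x−vt)/(2√(Dt)) = (34 − 38.4)/4.079 = -1.079; ½·erfc(-1.079) = 0.9365.
C = 380 × 0.9365 = 356 mg/L.

356 mg/L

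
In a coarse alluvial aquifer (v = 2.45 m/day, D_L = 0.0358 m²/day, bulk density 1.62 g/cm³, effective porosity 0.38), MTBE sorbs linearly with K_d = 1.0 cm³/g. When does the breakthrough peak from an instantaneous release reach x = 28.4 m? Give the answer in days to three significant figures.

Retardation factor R = 1 + ρ_b·K_d/n = 1 + 1.62 × 1.0/0.38 = 5.263.
Sorption retards both mechanisms: v_R = v/R = 0.4655 m/day, D_R = D/R = 0.006802 m²/day.
Peak time from v_R²t² + 2D_R t − x² = 0: t = (√(D_R² + v_R²x²) − D_R)/v_R².
√(D_R² + v_R²x²) = √(0.006802² + 0.4655² × 28.4²) = 13.22; v_R² = 0.2167.
t = (13.22 − 0.006802)/0.2167 = 61.0 days.

61.0 days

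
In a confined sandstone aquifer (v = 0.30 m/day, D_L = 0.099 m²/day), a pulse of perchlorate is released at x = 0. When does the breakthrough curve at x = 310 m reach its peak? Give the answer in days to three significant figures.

For the 1D instantaneous-source solution, setting ∂C/∂t = 0 at fixed x gives v²t² + 2Dt − x² = 0, so t = (√(D² + v²x²) − D)/v².
√(D² + v²x²) = √(0.099² + 0.30² × 310²) = 93.00; v² = 0.09.
t = (93.00 − 0.099)/0.09 = 1030 days (vs. the pure-advection estimate x/v = 1030 d).

1030 days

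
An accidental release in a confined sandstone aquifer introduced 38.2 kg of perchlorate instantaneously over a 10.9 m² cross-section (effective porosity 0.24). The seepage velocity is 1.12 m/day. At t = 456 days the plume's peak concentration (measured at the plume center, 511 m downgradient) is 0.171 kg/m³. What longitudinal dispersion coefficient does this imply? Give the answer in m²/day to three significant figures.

1.27 m²/day

At the plume center C_max = M/(n_e·A·√(4πDt)), so D = M²/(4πt·(n_e·A·C_max)²).
n_e·A·C_max = 0.24 × 10.9 × 0.171 = 0.4473 kg/m.
D = 38.2²/(4π × 456 × 0.4473²) = 1.27 m²/day.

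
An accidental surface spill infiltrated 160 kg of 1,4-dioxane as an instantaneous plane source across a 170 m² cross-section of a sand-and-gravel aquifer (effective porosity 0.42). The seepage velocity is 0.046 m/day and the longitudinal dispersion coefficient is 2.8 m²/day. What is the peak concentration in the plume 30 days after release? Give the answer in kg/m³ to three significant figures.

The peak of an instantaneous 1D plume sits at x = vt; there the Gaussian factor is 1 and C_max = M/(n_e·A·√(4πDt)), where n_e·A is the pore area the mass is dissolved in.
√(4πDt) = √(4π × 2.8 × 30) = 32.49 m, so C_max = 160/(0.42 × 170 × 32.49) = 0.0690 kg/m³.

0.0690 kg/m³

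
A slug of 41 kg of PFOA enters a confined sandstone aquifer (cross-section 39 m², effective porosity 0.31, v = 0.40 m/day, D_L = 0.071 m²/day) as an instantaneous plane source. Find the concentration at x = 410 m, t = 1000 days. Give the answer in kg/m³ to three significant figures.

0.0798 kg/m³

For an instantaneous plane source, C(x,t) = M/(n_e·A·√(4πDt)) · exp(−(x−vt)²/(4Dt)), with n_e·A the pore (flow) area.
Plume center vt = 0.40 × 1000 = 400 m, so the well at 410 m is 10 m downgradient of the peak.
√(4πDt) = 29.87 m, giving peak height M/(n_e·A·√(4πDt)) = 41/(0.31 × 39 × 29.87) = 0.1135 kg/m³.
(x−vt)²/(4Dt) = (10)²/(4 × 0.071 × 1000) = 0.3521; exp(−0.3521) = 0.7032.
C = 0.1135 × 0.7032 = 0.0798 kg/m³.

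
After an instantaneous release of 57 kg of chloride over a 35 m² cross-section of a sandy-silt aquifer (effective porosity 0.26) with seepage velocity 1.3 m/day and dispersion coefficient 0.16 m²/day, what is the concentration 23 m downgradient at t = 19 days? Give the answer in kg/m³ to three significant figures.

For an instantaneous plane source, C(x,t) = M/(n_e·A·√(4πDt)) · exp(−(x−vt)²/(4Dt)), with n_e·A the pore (flow) area.
Plume center vt = 1.3 × 19 = 24.7 m, so the well at 23 m is 1.7 m upgradient of the peak.
√(4πDt) = 6.181 m, giving peak height M/(n_e·A·√(4πDt)) = 57/(0.26 × 35 × 6.181) = 1.013 kg/m³.
(x−vt)²/(4Dt) = (-1.7)²/(4 × 0.16 × 19) = 0.2377; exp(−0.2377) = 0.7884.
C = 1.013 × 0.7884 = 0.799 kg/m³.

0.799 kg/m³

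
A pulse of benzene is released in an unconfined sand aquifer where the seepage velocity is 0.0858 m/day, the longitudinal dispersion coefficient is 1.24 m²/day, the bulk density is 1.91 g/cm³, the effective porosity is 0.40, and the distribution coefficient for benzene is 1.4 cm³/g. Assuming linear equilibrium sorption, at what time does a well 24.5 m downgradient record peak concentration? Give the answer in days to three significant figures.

1250 days

Retardation factor R = 1 + ρ_b·K_d/n = 1 + 1.91 × 1.4/0.40 = 7.685.
Sorption retards both mechanisms: v_R = v/R = 0.01116 m/day, D_R = D/R = 0.1614 m²/day.
Peak time from v_R²t² + 2D_R t − x² = 0: t = (√(D_R² + v_R²x²) − D_R)/v_R².
√(D_R² + v_R²x²) = √(0.1614² + 0.01116² × 24.5²) = 0.3175; v_R² = 0.0001245.
t = (0.3175 − 0.1614)/0.0001245 = 1250 days.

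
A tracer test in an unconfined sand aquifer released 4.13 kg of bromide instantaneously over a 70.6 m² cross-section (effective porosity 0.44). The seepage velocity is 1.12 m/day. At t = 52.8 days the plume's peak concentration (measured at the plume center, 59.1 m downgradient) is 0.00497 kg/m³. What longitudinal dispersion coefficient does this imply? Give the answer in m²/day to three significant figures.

1.08 m²/day

At the plume center C_max = M/(n_e·A·√(4πDt)), so D = M²/(4πt·(n_e·A·C_max)²).
n_e·A·C_max = 0.44 × 70.6 × 0.00497 = 0.1544 kg/m.
D = 4.13²/(4π × 52.8 × 0.1544²) = 1.08 m²/day.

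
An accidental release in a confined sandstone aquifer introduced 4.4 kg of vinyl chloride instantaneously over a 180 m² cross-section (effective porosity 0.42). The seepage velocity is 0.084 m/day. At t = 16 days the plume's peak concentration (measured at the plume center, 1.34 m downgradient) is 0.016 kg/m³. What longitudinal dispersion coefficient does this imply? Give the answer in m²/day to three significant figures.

At the plume center C_max = M/(n_e·A·√(4πDt)), so D = M²/(4πt·(n_e·A·C_max)²).
n_e·A·C_max = 0.42 × 180 × 0.016 = 1.210 kg/m.
D = 4.4²/(4π × 16 × 1.210²) = 0.0658 m²/day.

0.0658 m²/day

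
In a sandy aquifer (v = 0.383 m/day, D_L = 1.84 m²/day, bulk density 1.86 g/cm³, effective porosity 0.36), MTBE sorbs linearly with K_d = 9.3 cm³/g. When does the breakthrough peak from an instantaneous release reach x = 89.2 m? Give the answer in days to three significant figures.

Retardation factor R = 1 + ρ_b·K_d/n = 1 + 1.86 × 9.3/0.36 = 49.05.
Sorption retards both mechanisms: v_R = v/R = 0.007808 m/day, D_R = D/R = 0.03751 m²/day.
Peak time from v_R²t² + 2D_R t − x² = 0: t = (√(D_R² + v_R²x²) − D_R)/v_R².
√(D_R² + v_R²x²) = √(0.03751² + 0.007808² × 89.2²) = 0.6975; v_R² = 6.096e-05.
t = (0.6975 − 0.03751)/6.096e-05 = 10800 days.

10800 days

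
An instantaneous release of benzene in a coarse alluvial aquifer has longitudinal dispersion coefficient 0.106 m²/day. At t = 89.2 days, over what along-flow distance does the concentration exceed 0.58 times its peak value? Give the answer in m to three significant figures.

9.08 m

The plume is Gaussian with σ = √(2Dt) = √(2 × 0.106 × 89.2) = 4.349 m.
C/C_peak = exp(−Δx²/(2σ²)) = 0.58 ⇒ Δx = σ·√(−2 ln 0.58) = 4.349 × 1.044 = 4.540 m.
Width = 2Δx = 9.08 m.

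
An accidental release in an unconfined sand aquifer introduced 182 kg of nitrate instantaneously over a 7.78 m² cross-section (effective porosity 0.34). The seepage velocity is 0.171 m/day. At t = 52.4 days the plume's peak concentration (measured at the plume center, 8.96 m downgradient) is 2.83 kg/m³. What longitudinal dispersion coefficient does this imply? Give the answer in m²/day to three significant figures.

0.898 m²/day

At the plume center C_max = M/(n_e·A·√(4πDt)), so D = M²/(4πt·(n_e·A·C_max)²).
n_e·A·C_max = 0.34 × 7.78 × 2.83 = 7.486 kg/m.
D = 182²/(4π × 52.4 × 7.486²) = 0.898 m²/day.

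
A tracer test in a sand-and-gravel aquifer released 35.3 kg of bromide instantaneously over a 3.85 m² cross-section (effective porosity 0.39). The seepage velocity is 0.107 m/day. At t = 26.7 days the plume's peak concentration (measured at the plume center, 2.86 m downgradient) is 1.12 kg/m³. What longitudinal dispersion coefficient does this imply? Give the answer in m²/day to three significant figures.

At the plume center C_max = M/(n_e·A·√(4πDt)), so D = M²/(4πt·(n_e·A·C_max)²).
n_e·A·C_max = 0.39 × 3.85 × 1.12 = 1.682 kg/m.
D = 35.3²/(4π × 26.7 × 1.682²) = 1.31 m²/day.

1.31 m²/day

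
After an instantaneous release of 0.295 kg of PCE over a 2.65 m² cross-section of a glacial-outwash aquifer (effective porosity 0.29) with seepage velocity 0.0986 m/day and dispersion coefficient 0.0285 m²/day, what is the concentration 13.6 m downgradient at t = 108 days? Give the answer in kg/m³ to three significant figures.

For an instantaneous plane source, C(x,t) = M/(n_e·A·√(4πDt)) · exp(−(x−vt)²/(4Dt)), with n_e·A the pore (flow) area.
Plume center vt = 0.0986 × 108 = 10.6488 m, so the well at 13.6 m is 2.9512 m downgradient of the peak.
√(4πDt) = 6.219 m, giving peak height M/(n_e·A·√(4πDt)) = 0.295/(0.29 × 2.65 × 6.219) = 0.06172 kg/m³.
(x−vt)²/(4Dt) = (2.9512)²/(4 × 0.0285 × 108) = 0.7074; exp(−0.7074) = 0.4929.
C = 0.06172 × 0.4929 = 0.0304 kg/m³.

0.0304 kg/m³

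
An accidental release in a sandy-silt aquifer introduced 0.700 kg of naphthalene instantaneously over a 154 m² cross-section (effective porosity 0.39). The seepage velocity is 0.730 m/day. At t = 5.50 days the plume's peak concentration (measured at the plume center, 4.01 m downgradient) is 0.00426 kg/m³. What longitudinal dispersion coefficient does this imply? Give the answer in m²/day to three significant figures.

At the plume center C_max = M/(n_e·A·√(4πDt)), so D = M²/(4πt·(n_e·A·C_max)²).
n_e·A·C_max = 0.39 × 154 × 0.00426 = 0.2559 kg/m.
D = 0.700²/(4π × 5.50 × 0.2559²) = 0.108 m²/day.

0.108 m²/day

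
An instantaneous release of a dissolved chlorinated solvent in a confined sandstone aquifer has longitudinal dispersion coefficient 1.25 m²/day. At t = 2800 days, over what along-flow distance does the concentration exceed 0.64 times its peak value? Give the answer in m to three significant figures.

The plume is Gaussian with σ = √(2Dt) = √(2 × 1.25 × 2800) = 83.67 m.
C/C_peak = exp(−Δx²/(2σ²)) = 0.64 ⇒ Δx = σ·√(−2 ln 0.64) = 83.67 × 0.9448 = 79.05 m.
Width = 2Δx = 158 m.

158 m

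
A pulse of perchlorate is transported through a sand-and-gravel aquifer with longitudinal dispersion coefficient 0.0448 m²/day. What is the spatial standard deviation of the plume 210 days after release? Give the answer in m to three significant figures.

4.34 m

Dispersive spreading gives a Gaussian with σ² = 2Dt; advection only shifts the center.
σ = √(2 × 0.0448 × 210) = 4.34 m.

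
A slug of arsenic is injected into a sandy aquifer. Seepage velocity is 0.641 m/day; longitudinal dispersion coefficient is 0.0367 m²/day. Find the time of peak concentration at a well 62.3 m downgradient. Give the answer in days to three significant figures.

For the 1D instantaneous-source solution, setting ∂C/∂t = 0 at fixed x gives v²t² + 2Dt − x² = 0, so t = (√(D² + v²x²) − D)/v².
√(D² + v²x²) = √(0.0367² + 0.641² × 62.3²) = 39.93; v² = 0.410881.
t = (39.93 − 0.0367)/0.410881 = 97.1 days (vs. the pure-advection estimate x/v = 97.2 d).

97.1 days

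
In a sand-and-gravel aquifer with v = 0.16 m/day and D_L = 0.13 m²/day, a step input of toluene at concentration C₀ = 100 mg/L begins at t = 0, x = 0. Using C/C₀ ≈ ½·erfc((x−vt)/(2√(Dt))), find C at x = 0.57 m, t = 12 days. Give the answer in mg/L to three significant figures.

For a continuous step input, C/C₀ ≈ ½·erfc((x−vt)/(2√(Dt))).
vt = 0.16 × 12 = 1.92 m and 2√(Dt) = 2√(0.13 × 12) = 2.498 m.
Argument (x−vt)/(2√(Dt)) = (0.57 − 1.92)/2.498 = -0.5404; ½·erfc(-0.5404) = 0.7776.
C = 100 × 0.7776 = 77.8 mg/L.

77.8 mg/L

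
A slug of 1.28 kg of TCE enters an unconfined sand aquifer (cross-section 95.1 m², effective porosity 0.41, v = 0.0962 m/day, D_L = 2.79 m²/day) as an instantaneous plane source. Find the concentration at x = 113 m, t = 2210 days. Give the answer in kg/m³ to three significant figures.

7.89e-05 kg/m³

For an instantaneous plane source, C(x,t) = M/(n_e·A·√(4πDt)) · exp(−(x−vt)²/(4Dt)), with n_e·A the pore (flow) area.
Plume center vt = 0.0962 × 2210 = 212.602 m, so the well at 113 m is 99.602 m upgradient of the peak.
√(4πDt) = 278.4 m, giving peak height M/(n_e·A·√(4πDt)) = 1.28/(0.41 × 95.1 × 278.4) = 0.0001179 kg/m³.
(x−vt)²/(4Dt) = (-99.602)²/(4 × 2.79 × 2210) = 0.4022; exp(−0.4022) = 0.6688.
C = 0.0001179 × 0.6688 = 7.89e-05 kg/m³.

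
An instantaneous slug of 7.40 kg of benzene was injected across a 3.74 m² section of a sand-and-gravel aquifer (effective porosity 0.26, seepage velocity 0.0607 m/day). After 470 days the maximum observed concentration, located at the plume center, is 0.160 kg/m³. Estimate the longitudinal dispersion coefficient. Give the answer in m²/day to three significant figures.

0.383 m²/day

At the plume center C_max = M/(n_e·A·√(4πDt)), so D = M²/(4πt·(n_e·A·C_max)²).
n_e·A·C_max = 0.26 × 3.74 × 0.160 = 0.1556 kg/m.
D = 7.40²/(4π × 470 × 0.1556²) = 0.383 m²/day.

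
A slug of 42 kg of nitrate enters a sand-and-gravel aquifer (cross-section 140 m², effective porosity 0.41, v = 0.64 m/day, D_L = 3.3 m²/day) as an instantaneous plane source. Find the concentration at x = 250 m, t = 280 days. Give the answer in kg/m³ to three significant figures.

For an instantaneous plane source, C(x,t) = M/(n_e·A·√(4πDt)) · exp(−(x−vt)²/(4Dt)), with n_e·A the pore (flow) area.
Plume center vt = 0.64 × 280 = 179.2 m, so the well at 250 m is 70.8 m downgradient of the peak.
√(4πDt) = 107.8 m, giving peak height M/(n_e·A·√(4πDt)) = 42/(0.41 × 140 × 107.8) = 0.006788 kg/m³.
(x−vt)²/(4Dt) = (70.8)²/(4 × 3.3 × 280) = 1.356; exp(−1.356) = 0.2577.
C = 0.006788 × 0.2577 = 0.00175 kg/m³.

0.00175 kg/m³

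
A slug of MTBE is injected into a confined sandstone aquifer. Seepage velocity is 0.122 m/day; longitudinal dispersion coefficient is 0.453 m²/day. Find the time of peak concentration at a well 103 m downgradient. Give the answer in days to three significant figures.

814 days

For the 1D instantaneous-source solution, setting ∂C/∂t = 0 at fixed x gives v²t² + 2Dt − x² = 0, so t = (√(D² + v²x²) − D)/v².
√(D² + v²x²) = √(0.453² + 0.122² × 103²) = 12.57; v² = 0.014884.
t = (12.57 − 0.453)/0.014884 = 814 days (vs. the pure-advection estimate x/v = 844 d).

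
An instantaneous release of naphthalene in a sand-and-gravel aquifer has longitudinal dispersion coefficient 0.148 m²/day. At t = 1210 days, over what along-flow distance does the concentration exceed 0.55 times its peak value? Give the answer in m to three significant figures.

41.4 m

The plume is Gaussian with σ = √(2Dt) = √(2 × 0.148 × 1210) = 18.93 m.
C/C_peak = exp(−Δx²/(2σ²)) = 0.55 ⇒ Δx = σ·√(−2 ln 0.55) = 18.93 × 1.093 = 20.69 m.
Width = 2Δx = 41.4 m.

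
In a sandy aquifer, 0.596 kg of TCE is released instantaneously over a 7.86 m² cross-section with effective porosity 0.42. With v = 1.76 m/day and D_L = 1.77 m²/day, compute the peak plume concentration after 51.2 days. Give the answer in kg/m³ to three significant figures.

0.00535 kg/m³

The peak of an instantaneous 1D plume sits at x = vt; there the Gaussian factor is 1 and C_max = M/(n_e·A·√(4πDt)), where n_e·A is the pore area the mass is dissolved in.
√(4πDt) = √(4π × 1.77 × 51.2) = 33.75 m, so C_max = 0.596/(0.42 × 7.86 × 33.75) = 0.00535 kg/m³.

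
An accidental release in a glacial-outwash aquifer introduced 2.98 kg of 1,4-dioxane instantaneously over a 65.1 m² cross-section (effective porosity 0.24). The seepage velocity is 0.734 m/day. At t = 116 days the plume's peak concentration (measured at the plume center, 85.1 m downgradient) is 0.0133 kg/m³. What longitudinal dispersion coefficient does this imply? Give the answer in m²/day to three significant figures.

0.141 m²/day

At the plume center C_max = M/(n_e·A·√(4πDt)), so D = M²/(4πt·(n_e·A·C_max)²).
n_e·A·C_max = 0.24 × 65.1 × 0.0133 = 0.2078 kg/m.
D = 2.98²/(4π × 116 × 0.2078²) = 0.141 m²/day.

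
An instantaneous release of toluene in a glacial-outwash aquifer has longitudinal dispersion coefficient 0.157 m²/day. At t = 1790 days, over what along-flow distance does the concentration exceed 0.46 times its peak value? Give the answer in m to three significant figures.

59.1 m

The plume is Gaussian with σ = √(2Dt) = √(2 × 0.157 × 1790) = 23.71 m.
C/C_peak = exp(−Δx²/(2σ²)) = 0.46 ⇒ Δx = σ·√(−2 ln 0.46) = 23.71 × 1.246 = 29.54 m.
Width = 2Δx = 59.1 m.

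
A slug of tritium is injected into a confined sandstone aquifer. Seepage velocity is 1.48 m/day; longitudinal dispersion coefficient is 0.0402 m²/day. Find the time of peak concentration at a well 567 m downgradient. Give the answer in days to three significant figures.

383 days

For the 1D instantaneous-source solution, setting ∂C/∂t = 0 at fixed x gives v²t² + 2Dt − x² = 0, so t = (√(D² + v²x²) − D)/v².
√(D² + v²x²) = √(0.0402² + 1.48² × 567²) = 839.2; v² = 2.1904.
t = (839.2 − 0.0402)/2.1904 = 383 days (vs. the pure-advection estimate x/v = 383 d).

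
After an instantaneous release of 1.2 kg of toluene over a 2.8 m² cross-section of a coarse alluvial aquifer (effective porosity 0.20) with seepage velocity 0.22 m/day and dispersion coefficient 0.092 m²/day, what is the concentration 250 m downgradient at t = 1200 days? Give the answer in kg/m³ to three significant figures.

0.0369 kg/m³

For an instantaneous plane source, C(x,t) = M/(n_e·A·√(4πDt)) · exp(−(x−vt)²/(4Dt)), with n_e·A the pore (flow) area.
Plume center vt = 0.22 × 1200 = 264 m, so the well at 250 m is 14 m upgradient of the peak.
√(4πDt) = 37.25 m, giving peak height M/(n_e·A·√(4πDt)) = 1.2/(0.20 × 2.8 × 37.25) = 0.05753 kg/m³.
(x−vt)²/(4Dt) = (-14)²/(4 × 0.092 × 1200) = 0.4438; exp(−0.4438) = 0.6416.
C = 0.05753 × 0.6416 = 0.0369 kg/m³.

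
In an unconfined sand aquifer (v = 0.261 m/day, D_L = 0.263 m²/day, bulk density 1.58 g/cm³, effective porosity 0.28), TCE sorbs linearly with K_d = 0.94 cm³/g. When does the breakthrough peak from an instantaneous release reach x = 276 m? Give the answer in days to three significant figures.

Retardation factor R = 1 + ρ_b·K_d/n = 1 + 1.58 × 0.94/0.28 = 6.304.
Sorption retards both mechanisms: v_R = v/R = 0.04140 m/day, D_R = D/R = 0.04172 m²/day.
Peak time from v_R²t² + 2D_R t − x² = 0: t = (√(D_R² + v_R²x²) − D_R)/v_R².
√(D_R² + v_R²x²) = √(0.04172² + 0.04140² × 276²) = 11.43; v_R² = 0.001714.
t = (11.43 − 0.04172)/0.001714 = 6640 days.

6640 days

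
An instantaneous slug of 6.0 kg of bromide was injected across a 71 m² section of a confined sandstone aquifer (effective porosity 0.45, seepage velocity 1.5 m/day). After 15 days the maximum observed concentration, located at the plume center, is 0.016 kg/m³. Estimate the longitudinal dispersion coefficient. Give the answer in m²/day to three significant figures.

0.731 m²/day

At the plume center C_max = M/(n_e·A·√(4πDt)), so D = M²/(4πt·(n_e·A·C_max)²).
n_e·A·C_max = 0.45 × 71 × 0.016 = 0.5112 kg/m.
D = 6.0²/(4π × 15 × 0.5112²) = 0.731 m²/day.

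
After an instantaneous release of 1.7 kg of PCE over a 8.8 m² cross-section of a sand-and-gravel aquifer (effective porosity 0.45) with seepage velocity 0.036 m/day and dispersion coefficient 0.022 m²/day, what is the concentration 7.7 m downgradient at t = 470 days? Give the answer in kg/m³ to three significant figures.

0.00482 kg/m³

For an instantaneous plane source, C(x,t) = M/(n_e·A·√(4πDt)) · exp(−(x−vt)²/(4Dt)), with n_e·A the pore (flow) area.
Plume center vt = 0.036 × 470 = 16.92 m, so the well at 7.7 m is 9.22 m upgradient of the peak.
√(4πDt) = 11.40 m, giving peak height M/(n_e·A·√(4πDt)) = 1.7/(0.45 × 8.8 × 11.40) = 0.03766 kg/m³.
(x−vt)²/(4Dt) = (-9.22)²/(4 × 0.022 × 470) = 2.055; exp(−2.055) = 0.1281.
C = 0.03766 × 0.1281 = 0.00482 kg/m³.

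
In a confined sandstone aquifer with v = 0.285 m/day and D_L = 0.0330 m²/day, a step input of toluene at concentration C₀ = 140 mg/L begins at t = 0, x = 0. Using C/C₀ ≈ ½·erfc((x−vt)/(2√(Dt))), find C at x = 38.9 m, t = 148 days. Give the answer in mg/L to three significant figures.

119 mg/L

For a continuous step input, C/C₀ ≈ ½·erfc((x−vt)/(2√(Dt))).
vt = 0.285 × 148 = 42.18 m and 2√(Dt) = 2√(0.0330 × 148) = 4.420 m.
Argument (x−vt)/(2√(Dt)) = (38.9 − 42.18)/4.420 = -0.7421; ½·erfc(-0.7421) = 0.8530.
C = 140 × 0.8530 = 119 mg/L.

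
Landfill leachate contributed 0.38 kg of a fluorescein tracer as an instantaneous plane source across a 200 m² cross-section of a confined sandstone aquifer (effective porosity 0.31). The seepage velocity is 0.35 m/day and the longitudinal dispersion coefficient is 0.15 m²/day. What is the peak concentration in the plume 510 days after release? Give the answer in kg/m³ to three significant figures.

0.000198 kg/m³

The peak of an instantaneous 1D plume sits at x = vt; there the Gaussian factor is 1 and C_max = M/(n_e·A·√(4πDt)), where n_e·A is the pore area the mass is dissolved in.
√(4πDt) = √(4π × 0.15 × 510) = 31.01 m, so C_max = 0.38/(0.31 × 200 × 31.01) = 0.000198 kg/m³.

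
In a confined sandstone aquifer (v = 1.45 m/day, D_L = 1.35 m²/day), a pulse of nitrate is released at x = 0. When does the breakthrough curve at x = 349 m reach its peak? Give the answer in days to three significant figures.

240 days

For the 1D instantaneous-source solution, setting ∂C/∂t = 0 at fixed x gives v²t² + 2Dt − x² = 0, so t = (√(D² + v²x²) − D)/v².
√(D² + v²x²) = √(1.35² + 1.45² × 349²) = 506.1; v² = 2.1025.
t = (506.1 − 1.35)/2.1025 = 240 days (vs. the pure-advection estimate x/v = 241 d).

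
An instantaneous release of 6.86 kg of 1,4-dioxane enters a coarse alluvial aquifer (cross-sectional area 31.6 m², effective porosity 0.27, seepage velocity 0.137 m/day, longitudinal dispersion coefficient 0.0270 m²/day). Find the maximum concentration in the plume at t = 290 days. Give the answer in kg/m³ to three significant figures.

0.0811 kg/m³

The peak of an instantaneous 1D plume sits at x = vt; there the Gaussian factor is 1 and C_max = M/(n_e·A·√(4πDt)), where n_e·A is the pore area the mass is dissolved in.
√(4πDt) = √(4π × 0.0270 × 290) = 9.919 m, so C_max = 6.86/(0.27 × 31.6 × 9.919) = 0.0811 kg/m³.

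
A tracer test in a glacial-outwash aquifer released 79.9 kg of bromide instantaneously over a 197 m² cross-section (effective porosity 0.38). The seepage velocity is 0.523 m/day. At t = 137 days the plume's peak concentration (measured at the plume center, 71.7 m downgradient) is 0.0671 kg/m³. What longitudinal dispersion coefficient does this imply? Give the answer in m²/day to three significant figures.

0.147 m²/day

At the plume center C_max = M/(n_e·A·√(4πDt)), so D = M²/(4πt·(n_e·A·C_max)²).
n_e·A·C_max = 0.38 × 197 × 0.0671 = 5.023 kg/m.
D = 79.9²/(4π × 137 × 5.023²) = 0.147 m²/day.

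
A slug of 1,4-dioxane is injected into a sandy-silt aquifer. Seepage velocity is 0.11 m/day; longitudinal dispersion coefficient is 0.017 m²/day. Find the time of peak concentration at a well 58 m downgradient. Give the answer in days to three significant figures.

For the 1D instantaneous-source solution, setting ∂C/∂t = 0 at fixed x gives v²t² + 2Dt − x² = 0, so t = (√(D² + v²x²) − D)/v².
√(D² + v²x²) = √(0.017² + 0.11² × 58²) = 6.380; v² = 0.0121.
t = (6.380 − 0.017)/0.0121 = 526 days (vs. the pure-advection estimate x/v = 527 d).

526 days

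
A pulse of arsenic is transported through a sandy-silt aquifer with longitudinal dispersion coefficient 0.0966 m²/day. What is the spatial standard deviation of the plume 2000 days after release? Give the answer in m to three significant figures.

Dispersive spreading gives a Gaussian with σ² = 2Dt; advection only shifts the center.
σ = √(2 × 0.0966 × 2000) = 19.7 m.

19.7 m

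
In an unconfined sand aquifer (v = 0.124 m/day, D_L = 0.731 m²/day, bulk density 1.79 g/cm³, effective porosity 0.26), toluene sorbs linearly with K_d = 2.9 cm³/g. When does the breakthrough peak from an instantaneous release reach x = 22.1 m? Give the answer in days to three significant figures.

2870 days

Retardation factor R = 1 + ρ_b·K_d/n = 1 + 1.79 × 2.9/0.26 = 20.97.
Sorption retards both mechanisms: v_R = v/R = 0.005913 m/day, D_R = D/R = 0.03486 m²/day.
Peak time from v_R²t² + 2D_R t − x² = 0: t = (√(D_R² + v_R²x²) − D_R)/v_R².
√(D_R² + v_R²x²) = √(0.03486² + 0.005913² × 22.1²) = 0.1352; v_R² = 3.496e-05.
t = (0.1352 − 0.03486)/3.496e-05 = 2870 days.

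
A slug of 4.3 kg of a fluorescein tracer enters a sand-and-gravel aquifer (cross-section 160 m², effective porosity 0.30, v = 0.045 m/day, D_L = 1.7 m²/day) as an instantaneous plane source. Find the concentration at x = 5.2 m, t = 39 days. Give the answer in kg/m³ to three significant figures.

0.00297 kg/m³

For an instantaneous plane source, C(x,t) = M/(n_e·A·√(4πDt)) · exp(−(x−vt)²/(4Dt)), with n_e·A the pore (flow) area.
Plume center vt = 0.045 × 39 = 1.755 m, so the well at 5.2 m is 3.445 m downgradient of the peak.
√(4πDt) = 28.86 m, giving peak height M/(n_e·A·√(4πDt)) = 4.3/(0.30 × 160 × 28.86) = 0.003104 kg/m³.
(x−vt)²/(4Dt) = (3.445)²/(4 × 1.7 × 39) = 0.04475; exp(−0.04475) = 0.9562.
C = 0.003104 × 0.9562 = 0.00297 kg/m³.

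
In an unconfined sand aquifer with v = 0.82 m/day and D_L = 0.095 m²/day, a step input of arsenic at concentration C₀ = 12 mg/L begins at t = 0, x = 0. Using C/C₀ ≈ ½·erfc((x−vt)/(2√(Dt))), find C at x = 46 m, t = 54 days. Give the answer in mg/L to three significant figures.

For a continuous step input, C/C₀ ≈ ½·erfc((x−vt)/(2√(Dt))).
vt = 0.82 × 54 = 44.28 m and 2√(Dt) = 2√(0.095 × 54) = 4.530 m.
Argument (x−vt)/(2√(Dt)) = (46 − 44.28)/4.530 = 0.3797; ½·erfc(0.3797) = 0.2956.
C = 12 × 0.2956 = 3.55 mg/L.

3.55 mg/L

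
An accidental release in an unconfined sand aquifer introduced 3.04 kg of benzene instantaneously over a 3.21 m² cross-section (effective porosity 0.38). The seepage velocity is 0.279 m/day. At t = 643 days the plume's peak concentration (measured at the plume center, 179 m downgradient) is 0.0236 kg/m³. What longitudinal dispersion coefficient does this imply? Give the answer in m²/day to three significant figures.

At the plume center C_max = M/(n_e·A·√(4πDt)), so D = M²/(4πt·(n_e·A·C_max)²).
n_e·A·C_max = 0.38 × 3.21 × 0.0236 = 0.02879 kg/m.
D = 3.04²/(4π × 643 × 0.02879²) = 1.38 m²/day.

1.38 m²/day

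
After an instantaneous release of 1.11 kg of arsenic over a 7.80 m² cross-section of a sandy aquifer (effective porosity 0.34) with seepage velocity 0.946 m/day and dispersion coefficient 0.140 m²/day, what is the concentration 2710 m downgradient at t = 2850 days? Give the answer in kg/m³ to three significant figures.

For an instantaneous plane source, C(x,t) = M/(n_e·A·√(4πDt)) · exp(−(x−vt)²/(4Dt)), with n_e·A the pore (flow) area.
Plume center vt = 0.946 × 2850 = 2696.1 m, so the well at 2710 m is 13.9 m downgradient of the peak.
√(4πDt) = 70.81 m, giving peak height M/(n_e·A·√(4πDt)) = 1.11/(0.34 × 7.80 × 70.81) = 0.005911 kg/m³.
(x−vt)²/(4Dt) = (13.9)²/(4 × 0.140 × 2850) = 0.1211; exp(−0.1211) = 0.8859.
C = 0.005911 × 0.8859 = 0.00524 kg/m³.

0.00524 kg/m³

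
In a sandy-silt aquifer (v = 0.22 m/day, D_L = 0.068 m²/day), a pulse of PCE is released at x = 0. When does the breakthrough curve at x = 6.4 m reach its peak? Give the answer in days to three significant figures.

27.7 days

For the 1D instantaneous-source solution, setting ∂C/∂t = 0 at fixed x gives v²t² + 2Dt − x² = 0, so t = (√(D² + v²x²) − D)/v².
√(D² + v²x²) = √(0.068² + 0.22² × 6.4²) = 1.410; v² = 0.0484.
t = (1.410 − 0.068)/0.0484 = 27.7 days (vs. the pure-advection estimate x/v = 29.1 d).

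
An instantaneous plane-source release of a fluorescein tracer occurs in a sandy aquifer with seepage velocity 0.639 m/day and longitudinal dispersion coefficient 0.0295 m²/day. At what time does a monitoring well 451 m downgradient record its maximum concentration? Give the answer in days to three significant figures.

706 days

For the 1D instantaneous-source solution, setting ∂C/∂t = 0 at fixed x gives v²t² + 2Dt − x² = 0, so t = (√(D² + v²x²) − D)/v².
√(D² + v²x²) = √(0.0295² + 0.639² × 451²) = 288.2; v² = 0.408321.
t = (288.2 − 0.0295)/0.408321 = 706 days (vs. the pure-advection estimate x/v = 706 d).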